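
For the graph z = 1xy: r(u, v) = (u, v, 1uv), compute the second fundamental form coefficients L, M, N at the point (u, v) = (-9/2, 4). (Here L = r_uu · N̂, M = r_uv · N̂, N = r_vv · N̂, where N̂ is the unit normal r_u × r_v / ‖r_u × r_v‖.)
L = 0;  M = 2*sqrt(149)/149;  N = 0

Compute the unit normal N̂(u, v) = (-v/sqrt(u^2 + v^2 + 1), -u/sqrt(u^2 + v^2 + 1), 1/sqrt(u^2 + v^2 + 1)), and the second partials r_uu, r_uv, r_vv. Take dot products:
  L(u, v) = r_uu · N̂ = 0,
  M(u, v) = r_uv · N̂ = 1/sqrt(u^2 + v^2 + 1),
  N(u, v) = r_vv · N̂ = 0.
Evaluating at (u, v) = (-9/2, 4):
  L = 0, M = 2*sqrt(149)/149, N = 0.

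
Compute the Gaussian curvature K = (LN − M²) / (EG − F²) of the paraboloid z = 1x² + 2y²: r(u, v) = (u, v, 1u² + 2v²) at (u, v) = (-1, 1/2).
K = 8/81

Coefficients of the first fundamental form: E = 4*u^2 + 1, F = 8*u*v, G = 16*v^2 + 1.
Coefficients of the second fundamental form: L = 2/sqrt(4*u^2 + 16*v^2 + 1), M = 0, N = 4/sqrt(4*u^2 + 16*v^2 + 1).
Assemble K = (LN − M²)/(EG − F²) = 8/(16*u^4 + 128*u^2*v^2 + 8*u^2 + 256*v^4 + 32*v^2 + 1). At (u, v) = (-1, 1/2): K = 8/81.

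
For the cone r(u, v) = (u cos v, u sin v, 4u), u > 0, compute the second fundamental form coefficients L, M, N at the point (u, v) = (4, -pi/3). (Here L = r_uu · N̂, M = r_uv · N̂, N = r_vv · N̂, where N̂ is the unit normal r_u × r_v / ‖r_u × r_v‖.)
L = 0;  M = 0;  N = 16*sqrt(17)/17

Compute the unit normal N̂(u, v) = (-4*sqrt(17)*u*cos(v)/(17*Abs(u)), -4*sqrt(17)*u*sin(v)/(17*Abs(u)), sqrt(17)*u/(17*Abs(u))), and the second partials r_uu, r_uv, r_vv. Take dot products:
  L(u, v) = r_uu · N̂ = 0,
  M(u, v) = r_uv · N̂ = 0,
  N(u, v) = r_vv · N̂ = 4*sqrt(17)*u^2/(17*Abs(u)).
Evaluating at (u, v) = (4, -pi/3):
  L = 0, M = 0, N = 16*sqrt(17)/17.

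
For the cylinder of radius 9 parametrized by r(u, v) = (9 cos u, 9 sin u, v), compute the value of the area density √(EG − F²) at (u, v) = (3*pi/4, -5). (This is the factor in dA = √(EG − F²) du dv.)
√(EG − F²)|_{(3*pi/4, -5)} = 9

E = 81, F = 0, G = 1, so EG − F² = 81. Taking the positive square root: √(EG − F²) = 9. At (u, v) = (3*pi/4, -5): 9.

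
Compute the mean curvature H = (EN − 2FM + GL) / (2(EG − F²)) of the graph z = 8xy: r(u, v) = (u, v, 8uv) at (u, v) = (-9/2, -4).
H = -9216*sqrt(2321)/5387041

With E = 64*v^2 + 1, F = 64*u*v, G = 64*u^2 + 1, L = 0, M = 8/sqrt(64*u^2 + 64*v^2 + 1), N = 0, assemble
  H = (EN − 2FM + GL) / (2(EG − F²)) = -512*u*v/(64*u^2 + 64*v^2 + 1)^(3/2).
At (u, v) = (-9/2, -4): H = -9216*sqrt(2321)/5387041.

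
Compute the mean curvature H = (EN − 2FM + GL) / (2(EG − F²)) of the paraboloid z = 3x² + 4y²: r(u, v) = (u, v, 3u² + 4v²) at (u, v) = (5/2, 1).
H = 1099*sqrt(290)/84100

With E = 36*u^2 + 1, F = 48*u*v, G = 64*v^2 + 1, L = 6/sqrt(36*u^2 + 64*v^2 + 1), M = 0, N = 8/sqrt(36*u^2 + 64*v^2 + 1), assemble
  H = (EN − 2FM + GL) / (2(EG − F²)) = (144*u^2 + 192*v^2 + 7)/(36*u^2 + 64*v^2 + 1)^(3/2).
At (u, v) = (5/2, 1): H = 1099*sqrt(290)/84100.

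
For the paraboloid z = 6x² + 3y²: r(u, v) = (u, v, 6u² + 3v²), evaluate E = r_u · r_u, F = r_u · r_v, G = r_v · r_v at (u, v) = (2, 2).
E = 577;  F = 288;  G = 145

Partials: r_u = (1, 0, 12*u), r_v = (0, 1, 6*v). As functions of (u, v):
  E = r_u · r_u = 144*u^2 + 1,
  F = r_u · r_v = 72*u*v,
  G = r_v · r_v = 36*v^2 + 1.
Evaluating at (u, v) = (2, 2): E = 577, F = 288, G = 145.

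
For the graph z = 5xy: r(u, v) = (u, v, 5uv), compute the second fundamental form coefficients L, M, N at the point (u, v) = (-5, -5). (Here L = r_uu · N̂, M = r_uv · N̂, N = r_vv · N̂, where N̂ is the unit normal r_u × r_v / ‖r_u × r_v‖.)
L = 0;  M = 5*sqrt(139)/417;  N = 0

Compute the unit normal N̂(u, v) = (-5*v/sqrt(25*u^2 + 25*v^2 + 1), -5*u/sqrt(25*u^2 + 25*v^2 + 1), 1/sqrt(25*u^2 + 25*v^2 + 1)), and the second partials r_uu, r_uv, r_vv. Take dot products:
  L(u, v) = r_uu · N̂ = 0,
  M(u, v) = r_uv · N̂ = 5/sqrt(25*u^2 + 25*v^2 + 1),
  N(u, v) = r_vv · N̂ = 0.
Evaluating at (u, v) = (-5, -5):
  L = 0, M = 5*sqrt(139)/417, N = 0.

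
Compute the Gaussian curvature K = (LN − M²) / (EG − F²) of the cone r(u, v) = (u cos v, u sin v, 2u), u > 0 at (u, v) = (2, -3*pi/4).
K = 0

Coefficients of the first fundamental form: E = 5, F = 0, G = u^2.
Coefficients of the second fundamental form: L = 0, M = 0, N = 2*sqrt(5)*u^2/(5*Abs(u)).
Assemble K = (LN − M²)/(EG − F²) = 0. At (u, v) = (2, -3*pi/4): K = 0.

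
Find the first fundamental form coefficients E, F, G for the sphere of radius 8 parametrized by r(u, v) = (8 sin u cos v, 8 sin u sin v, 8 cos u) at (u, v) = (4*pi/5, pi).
E = 64;  F = 0;  G = 40 - 8*sqrt(5)

Partials: r_u = (8*cos(u)*cos(v), 8*sin(v)*cos(u), -8*sin(u)), r_v = (-8*sin(u)*sin(v), 8*sin(u)*cos(v), 0). As functions of (u, v):
  E = r_u · r_u = 64,
  F = r_u · r_v = 0,
  G = r_v · r_v = 64*sin(u)^2.
Evaluating at (u, v) = (4*pi/5, pi): E = 64, F = 0, G = 40 - 8*sqrt(5).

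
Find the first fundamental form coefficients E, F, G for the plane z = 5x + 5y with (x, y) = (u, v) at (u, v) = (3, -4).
E = 26;  F = 25;  G = 26

Partials: r_u = (1, 0, 5), r_v = (0, 1, 5). As functions of (u, v):
  E = r_u · r_u = 26,
  F = r_u · r_v = 25,
  G = r_v · r_v = 26.
Evaluating at (u, v) = (3, -4): E = 26, F = 25, G = 26.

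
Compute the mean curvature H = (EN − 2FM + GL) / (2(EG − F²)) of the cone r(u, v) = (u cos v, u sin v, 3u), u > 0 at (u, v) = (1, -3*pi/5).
H = 3*sqrt(10)/20

With E = 10, F = 0, G = u^2, L = 0, M = 0, N = 3*sqrt(10)*u^2/(10*Abs(u)), assemble
  H = (EN − 2FM + GL) / (2(EG − F²)) = 3*sqrt(10)/(20*Abs(u)).
At (u, v) = (1, -3*pi/5): H = 3*sqrt(10)/20.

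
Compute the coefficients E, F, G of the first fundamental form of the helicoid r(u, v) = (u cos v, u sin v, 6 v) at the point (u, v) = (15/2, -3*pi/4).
E = 1;  F = 0;  G = 369/4

Partials: r_u = (cos(v), sin(v), 0), r_v = (-u*sin(v), u*cos(v), 6). As functions of (u, v):
  E = r_u · r_u = 1,
  F = r_u · r_v = 0,
  G = r_v · r_v = u^2 + 36.
Evaluating at (u, v) = (15/2, -3*pi/4): E = 1, F = 0, G = 369/4.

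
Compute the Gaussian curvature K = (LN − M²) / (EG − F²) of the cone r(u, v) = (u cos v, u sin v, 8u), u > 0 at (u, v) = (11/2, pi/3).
K = 0

Coefficients of the first fundamental form: E = 65, F = 0, G = u^2.
Coefficients of the second fundamental form: L = 0, M = 0, N = 8*sqrt(65)*u^2/(65*Abs(u)).
Assemble K = (LN − M²)/(EG − F²) = 0. At (u, v) = (11/2, pi/3): K = 0.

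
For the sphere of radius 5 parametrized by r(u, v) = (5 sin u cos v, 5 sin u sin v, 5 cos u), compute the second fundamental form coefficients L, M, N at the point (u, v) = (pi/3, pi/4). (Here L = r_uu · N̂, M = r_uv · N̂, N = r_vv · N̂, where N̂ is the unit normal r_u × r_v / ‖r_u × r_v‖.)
L = -5;  M = 0;  N = -15/4

Compute the unit normal N̂(u, v) = (sin(u)^2*cos(v)/Abs(sin(u)), sin(u)^2*sin(v)/Abs(sin(u)), sin(2*u)/(2*Abs(sin(u)))), and the second partials r_uu, r_uv, r_vv. Take dot products:
  L(u, v) = r_uu · N̂ = -5*sin(u)/Abs(sin(u)),
  M(u, v) = r_uv · N̂ = 0,
  N(u, v) = r_vv · N̂ = -5*sin(u)^3/Abs(sin(u)).
Evaluating at (u, v) = (pi/3, pi/4):
  L = -5, M = 0, N = -15/4.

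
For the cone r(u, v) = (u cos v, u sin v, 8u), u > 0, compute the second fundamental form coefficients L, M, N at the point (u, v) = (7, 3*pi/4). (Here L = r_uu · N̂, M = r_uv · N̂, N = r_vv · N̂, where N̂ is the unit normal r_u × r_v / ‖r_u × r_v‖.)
L = 0;  M = 0;  N = 56*sqrt(65)/65

Compute the unit normal N̂(u, v) = (-8*sqrt(65)*u*cos(v)/(65*Abs(u)), -8*sqrt(65)*u*sin(v)/(65*Abs(u)), sqrt(65)*u/(65*Abs(u))), and the second partials r_uu, r_uv, r_vv. Take dot products:
  L(u, v) = r_uu · N̂ = 0,
  M(u, v) = r_uv · N̂ = 0,
  N(u, v) = r_vv · N̂ = 8*sqrt(65)*u^2/(65*Abs(u)).
Evaluating at (u, v) = (7, 3*pi/4):
  L = 0, M = 0, N = 56*sqrt(65)/65.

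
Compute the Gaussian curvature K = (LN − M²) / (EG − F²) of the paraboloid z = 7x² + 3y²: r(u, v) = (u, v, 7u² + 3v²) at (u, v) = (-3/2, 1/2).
K = 84/203401

Coefficients of the first fundamental form: E = 196*u^2 + 1, F = 84*u*v, G = 36*v^2 + 1.
Coefficients of the second fundamental form: L = 14/sqrt(196*u^2 + 36*v^2 + 1), M = 0, N = 6/sqrt(196*u^2 + 36*v^2 + 1).
Assemble K = (LN − M²)/(EG − F²) = 84/(38416*u^4 + 14112*u^2*v^2 + 392*u^2 + 1296*v^4 + 72*v^2 + 1). At (u, v) = (-3/2, 1/2): K = 84/203401.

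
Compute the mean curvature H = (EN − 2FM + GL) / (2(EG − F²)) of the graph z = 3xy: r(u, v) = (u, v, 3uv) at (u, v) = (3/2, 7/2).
H = -567*sqrt(526)/138338

With E = 9*v^2 + 1, F = 9*u*v, G = 9*u^2 + 1, L = 0, M = 3/sqrt(9*u^2 + 9*v^2 + 1), N = 0, assemble
  H = (EN − 2FM + GL) / (2(EG − F²)) = -27*u*v/(9*u^2 + 9*v^2 + 1)^(3/2).
At (u, v) = (3/2, 7/2): H = -567*sqrt(526)/138338.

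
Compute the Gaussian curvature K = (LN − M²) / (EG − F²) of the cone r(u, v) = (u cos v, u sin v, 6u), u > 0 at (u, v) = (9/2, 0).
K = 0

Coefficients of the first fundamental form: E = 37, F = 0, G = u^2.
Coefficients of the second fundamental form: L = 0, M = 0, N = 6*sqrt(37)*u^2/(37*Abs(u)).
Assemble K = (LN − M²)/(EG − F²) = 0. At (u, v) = (9/2, 0): K = 0.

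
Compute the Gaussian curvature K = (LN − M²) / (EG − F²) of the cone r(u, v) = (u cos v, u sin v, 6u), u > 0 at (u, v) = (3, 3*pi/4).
K = 0

Coefficients of the first fundamental form: E = 37, F = 0, G = u^2.
Coefficients of the second fundamental form: L = 0, M = 0, N = 6*sqrt(37)*u^2/(37*Abs(u)).
Assemble K = (LN − M²)/(EG − F²) = 0. At (u, v) = (3, 3*pi/4): K = 0.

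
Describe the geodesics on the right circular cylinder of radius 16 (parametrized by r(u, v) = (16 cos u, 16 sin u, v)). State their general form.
The cylinder is flat (K = 0) and locally isometric to the plane via the development (u, v) ↦ (16 u, v). Geodesics are the pre-images of straight lines: circles (v constant), vertical lines (u constant), and helices (v = c · u + d) for constants c, d.

A right cylinder has E = 16², F = 0, G = 1, so EG − F² = 16², and L = −16, M = N = 0, giving K = (LN − M²)/(EG − F²) = 0 everywhere. A flat surface is locally isometric to the Euclidean plane via the map (u, v) ↦ (16 u, v). Straight lines in the (x̃, ỹ) plane pull back to: (a) horizontal circles (v = const), (b) vertical generators (u = const), and (c) helices (16 u tan θ = v, i.e. v = c · u + d).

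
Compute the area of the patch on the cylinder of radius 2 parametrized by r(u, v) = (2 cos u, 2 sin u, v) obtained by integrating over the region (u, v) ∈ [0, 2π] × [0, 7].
Area = 28*pi

Area = ∫∫ √(EG − F²) du dv with √(EG − F²) = 2. Integrating over [0, 2π] × [0, 7] gives 28*pi.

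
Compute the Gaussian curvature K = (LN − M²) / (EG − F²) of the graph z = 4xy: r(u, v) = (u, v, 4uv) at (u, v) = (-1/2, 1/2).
K = -16/81

Coefficients of the first fundamental form: E = 16*v^2 + 1, F = 16*u*v, G = 16*u^2 + 1.
Coefficients of the second fundamental form: L = 0, M = 4/sqrt(16*u^2 + 16*v^2 + 1), N = 0.
Assemble K = (LN − M²)/(EG − F²) = -16/(256*u^4 + 512*u^2*v^2 + 32*u^2 + 256*v^4 + 32*v^2 + 1). At (u, v) = (-1/2, 1/2): K = -16/81.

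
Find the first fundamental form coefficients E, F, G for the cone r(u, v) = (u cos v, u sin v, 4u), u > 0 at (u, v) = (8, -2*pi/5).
E = 17;  F = 0;  G = 64

Partials: r_u = (cos(v), sin(v), 4), r_v = (-u*sin(v), u*cos(v), 0). As functions of (u, v):
  E = r_u · r_u = 17,
  F = r_u · r_v = 0,
  G = r_v · r_v = u^2.
Evaluating at (u, v) = (8, -2*pi/5): E = 17, F = 0, G = 64.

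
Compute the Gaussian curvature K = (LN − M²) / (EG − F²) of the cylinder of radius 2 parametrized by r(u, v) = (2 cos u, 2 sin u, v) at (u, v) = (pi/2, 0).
K = 0

Coefficients of the first fundamental form: E = 4, F = 0, G = 1.
Coefficients of the second fundamental form: L = -2, M = 0, N = 0.
Assemble K = (LN − M²)/(EG − F²) = 0. At (u, v) = (pi/2, 0): K = 0.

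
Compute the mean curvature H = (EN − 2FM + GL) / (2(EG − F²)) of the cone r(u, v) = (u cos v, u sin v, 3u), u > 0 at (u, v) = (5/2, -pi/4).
H = 3*sqrt(10)/50

With E = 10, F = 0, G = u^2, L = 0, M = 0, N = 3*sqrt(10)*u^2/(10*Abs(u)), assemble
  H = (EN − 2FM + GL) / (2(EG − F²)) = 3*sqrt(10)/(20*Abs(u)).
At (u, v) = (5/2, -pi/4): H = 3*sqrt(10)/50.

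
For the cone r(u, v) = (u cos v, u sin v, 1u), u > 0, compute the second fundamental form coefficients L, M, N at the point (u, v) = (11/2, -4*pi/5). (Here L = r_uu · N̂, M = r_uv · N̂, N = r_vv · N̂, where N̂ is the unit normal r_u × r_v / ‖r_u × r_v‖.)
L = 0;  M = 0;  N = 11*sqrt(2)/4

Compute the unit normal N̂(u, v) = (-sqrt(2)*u*cos(v)/(2*Abs(u)), -sqrt(2)*u*sin(v)/(2*Abs(u)), sqrt(2)*u/(2*Abs(u))), and the second partials r_uu, r_uv, r_vv. Take dot products:
  L(u, v) = r_uu · N̂ = 0,
  M(u, v) = r_uv · N̂ = 0,
  N(u, v) = r_vv · N̂ = sqrt(2)*u^2/(2*Abs(u)).
Evaluating at (u, v) = (11/2, -4*pi/5):
  L = 0, M = 0, N = 11*sqrt(2)/4.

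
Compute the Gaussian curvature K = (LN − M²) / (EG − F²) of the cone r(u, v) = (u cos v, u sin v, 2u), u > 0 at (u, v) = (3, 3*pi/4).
K = 0

Coefficients of the first fundamental form: E = 5, F = 0, G = u^2.
Coefficients of the second fundamental form: L = 0, M = 0, N = 2*sqrt(5)*u^2/(5*Abs(u)).
Assemble K = (LN − M²)/(EG − F²) = 0. At (u, v) = (3, 3*pi/4): K = 0.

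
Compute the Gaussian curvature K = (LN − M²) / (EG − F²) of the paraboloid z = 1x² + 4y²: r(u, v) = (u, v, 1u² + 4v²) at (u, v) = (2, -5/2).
K = 16/173889

Coefficients of the first fundamental form: E = 4*u^2 + 1, F = 16*u*v, G = 64*v^2 + 1.
Coefficients of the second fundamental form: L = 2/sqrt(4*u^2 + 64*v^2 + 1), M = 0, N = 8/sqrt(4*u^2 + 64*v^2 + 1).
Assemble K = (LN − M²)/(EG − F²) = 16/(16*u^4 + 512*u^2*v^2 + 8*u^2 + 4096*v^4 + 128*v^2 + 1). At (u, v) = (2, -5/2): K = 16/173889.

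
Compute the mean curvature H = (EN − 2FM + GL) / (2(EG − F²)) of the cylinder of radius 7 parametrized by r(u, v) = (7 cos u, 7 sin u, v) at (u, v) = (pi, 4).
H = -1/14

With E = 49, F = 0, G = 1, L = -7, M = 0, N = 0, assemble
  H = (EN − 2FM + GL) / (2(EG − F²)) = -1/14.
At (u, v) = (pi, 4): H = -1/14.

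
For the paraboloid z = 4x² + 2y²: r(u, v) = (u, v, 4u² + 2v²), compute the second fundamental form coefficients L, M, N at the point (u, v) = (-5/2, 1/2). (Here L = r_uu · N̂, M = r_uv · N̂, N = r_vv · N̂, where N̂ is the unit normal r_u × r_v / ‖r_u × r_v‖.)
L = 8*sqrt(5)/45;  M = 0;  N = 4*sqrt(5)/45

Compute the unit normal N̂(u, v) = (-8*u/sqrt(64*u^2 + 16*v^2 + 1), -4*v/sqrt(64*u^2 + 16*v^2 + 1), 1/sqrt(64*u^2 + 16*v^2 + 1)), and the second partials r_uu, r_uv, r_vv. Take dot products:
  L(u, v) = r_uu · N̂ = 8/sqrt(64*u^2 + 16*v^2 + 1),
  M(u, v) = r_uv · N̂ = 0,
  N(u, v) = r_vv · N̂ = 4/sqrt(64*u^2 + 16*v^2 + 1).
Evaluating at (u, v) = (-5/2, 1/2):
  L = 8*sqrt(5)/45, M = 0, N = 4*sqrt(5)/45.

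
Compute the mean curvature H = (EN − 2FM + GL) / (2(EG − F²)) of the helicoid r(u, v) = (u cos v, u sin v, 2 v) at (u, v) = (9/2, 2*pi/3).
H = 0

With E = 1, F = 0, G = u^2 + 4, L = 0, M = -2/sqrt(u^2 + 4), N = 0, assemble
  H = (EN − 2FM + GL) / (2(EG − F²)) = 0.
At (u, v) = (9/2, 2*pi/3): H = 0.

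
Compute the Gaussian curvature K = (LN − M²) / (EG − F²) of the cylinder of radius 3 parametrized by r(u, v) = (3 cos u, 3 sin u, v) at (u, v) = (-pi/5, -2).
K = 0

Coefficients of the first fundamental form: E = 9, F = 0, G = 1.
Coefficients of the second fundamental form: L = -3, M = 0, N = 0.
Assemble K = (LN − M²)/(EG − F²) = 0. At (u, v) = (-pi/5, -2): K = 0.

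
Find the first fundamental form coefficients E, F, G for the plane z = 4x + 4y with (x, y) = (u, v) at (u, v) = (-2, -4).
E = 17;  F = 16;  G = 17

Partials: r_u = (1, 0, 4), r_v = (0, 1, 4). As functions of (u, v):
  E = r_u · r_u = 17,
  F = r_u · r_v = 16,
  G = r_v · r_v = 17.
Evaluating at (u, v) = (-2, -4): E = 17, F = 16, G = 17.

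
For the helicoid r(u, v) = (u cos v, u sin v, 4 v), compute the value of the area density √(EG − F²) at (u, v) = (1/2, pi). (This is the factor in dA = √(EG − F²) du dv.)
√(EG − F²)|_{(1/2, pi)} = sqrt(65)/2

E = 1, F = 0, G = u^2 + 16, so EG − F² = u^2 + 16. Taking the positive square root: √(EG − F²) = sqrt(u^2 + 16). At (u, v) = (1/2, pi): sqrt(65)/2.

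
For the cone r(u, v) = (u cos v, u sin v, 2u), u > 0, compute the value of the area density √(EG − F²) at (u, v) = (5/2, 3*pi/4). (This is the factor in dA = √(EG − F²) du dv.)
√(EG − F²)|_{(5/2, 3*pi/4)} = 5*sqrt(5)/2

E = 5, F = 0, G = u^2, so EG − F² = 5*u^2. Taking the positive square root: √(EG − F²) = sqrt(5)*Abs(u). At (u, v) = (5/2, 3*pi/4): 5*sqrt(5)/2.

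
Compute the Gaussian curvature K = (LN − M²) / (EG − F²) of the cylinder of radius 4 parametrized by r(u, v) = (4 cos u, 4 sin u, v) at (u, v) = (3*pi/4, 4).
K = 0

Coefficients of the first fundamental form: E = 16, F = 0, G = 1.
Coefficients of the second fundamental form: L = -4, M = 0, N = 0.
Assemble K = (LN − M²)/(EG − F²) = 0. At (u, v) = (3*pi/4, 4): K = 0.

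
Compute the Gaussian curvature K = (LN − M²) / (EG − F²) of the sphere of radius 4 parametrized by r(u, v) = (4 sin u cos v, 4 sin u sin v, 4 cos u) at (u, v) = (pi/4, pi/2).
K = 1/16

Coefficients of the first fundamental form: E = 16, F = 0, G = 16*sin(u)^2.
Coefficients of the second fundamental form: L = -4*sin(u)/Abs(sin(u)), M = 0, N = -4*sin(u)^3/Abs(sin(u)).
Assemble K = (LN − M²)/(EG − F²) = 1/16. At (u, v) = (pi/4, pi/2): K = 1/16.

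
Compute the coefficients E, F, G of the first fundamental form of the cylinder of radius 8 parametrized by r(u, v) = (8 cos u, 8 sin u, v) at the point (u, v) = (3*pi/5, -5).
E = 64;  F = 0;  G = 1

Partials: r_u = (-8*sin(u), 8*cos(u), 0), r_v = (0, 0, 1). As functions of (u, v):
  E = r_u · r_u = 64,
  F = r_u · r_v = 0,
  G = r_v · r_v = 1.
Evaluating at (u, v) = (3*pi/5, -5): E = 64, F = 0, G = 1.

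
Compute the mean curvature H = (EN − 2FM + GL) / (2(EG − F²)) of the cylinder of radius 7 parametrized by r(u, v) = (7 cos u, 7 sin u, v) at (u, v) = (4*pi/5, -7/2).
H = -1/14

With E = 49, F = 0, G = 1, L = -7, M = 0, N = 0, assemble
  H = (EN − 2FM + GL) / (2(EG − F²)) = -1/14.
At (u, v) = (4*pi/5, -7/2): H = -1/14.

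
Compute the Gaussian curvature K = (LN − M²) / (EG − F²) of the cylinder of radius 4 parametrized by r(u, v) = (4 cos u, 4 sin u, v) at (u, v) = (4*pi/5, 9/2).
K = 0

Coefficients of the first fundamental form: E = 16, F = 0, G = 1.
Coefficients of the second fundamental form: L = -4, M = 0, N = 0.
Assemble K = (LN − M²)/(EG − F²) = 0. At (u, v) = (4*pi/5, 9/2): K = 0.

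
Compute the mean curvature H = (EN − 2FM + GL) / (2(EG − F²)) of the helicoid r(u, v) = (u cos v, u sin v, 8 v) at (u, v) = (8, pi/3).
H = 0

With E = 1, F = 0, G = u^2 + 64, L = 0, M = -8/sqrt(u^2 + 64), N = 0, assemble
  H = (EN − 2FM + GL) / (2(EG − F²)) = 0.
At (u, v) = (8, pi/3): H = 0.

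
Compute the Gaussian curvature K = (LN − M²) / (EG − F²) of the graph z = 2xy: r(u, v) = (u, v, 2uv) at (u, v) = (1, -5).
K = -4/11025

Coefficients of the first fundamental form: E = 4*v^2 + 1, F = 4*u*v, G = 4*u^2 + 1.
Coefficients of the second fundamental form: L = 0, M = 2/sqrt(4*u^2 + 4*v^2 + 1), N = 0.
Assemble K = (LN − M²)/(EG − F²) = -4/(16*u^4 + 32*u^2*v^2 + 8*u^2 + 16*v^4 + 8*v^2 + 1). At (u, v) = (1, -5): K = -4/11025.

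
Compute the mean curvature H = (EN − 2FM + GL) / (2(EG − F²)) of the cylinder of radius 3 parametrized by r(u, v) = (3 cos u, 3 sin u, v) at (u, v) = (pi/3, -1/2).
H = -1/6

With E = 9, F = 0, G = 1, L = -3, M = 0, N = 0, assemble
  H = (EN − 2FM + GL) / (2(EG − F²)) = -1/6.
At (u, v) = (pi/3, -1/2): H = -1/6.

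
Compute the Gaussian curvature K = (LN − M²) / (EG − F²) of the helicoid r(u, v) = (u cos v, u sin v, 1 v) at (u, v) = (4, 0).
K = -1/289

Coefficients of the first fundamental form: E = 1, F = 0, G = u^2 + 1.
Coefficients of the second fundamental form: L = 0, M = -1/sqrt(u^2 + 1), N = 0.
Assemble K = (LN − M²)/(EG − F²) = -1/(u^2 + 1)^2. At (u, v) = (4, 0): K = -1/289.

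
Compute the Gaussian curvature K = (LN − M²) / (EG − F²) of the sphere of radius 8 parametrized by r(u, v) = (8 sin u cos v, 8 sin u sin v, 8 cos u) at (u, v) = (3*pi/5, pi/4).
K = 1/64

Coefficients of the first fundamental form: E = 64, F = 0, G = 64*sin(u)^2.
Coefficients of the second fundamental form: L = -8*sin(u)/Abs(sin(u)), M = 0, N = -8*sin(u)^3/Abs(sin(u)).
Assemble K = (LN − M²)/(EG − F²) = 1/64. At (u, v) = (3*pi/5, pi/4): K = 1/64.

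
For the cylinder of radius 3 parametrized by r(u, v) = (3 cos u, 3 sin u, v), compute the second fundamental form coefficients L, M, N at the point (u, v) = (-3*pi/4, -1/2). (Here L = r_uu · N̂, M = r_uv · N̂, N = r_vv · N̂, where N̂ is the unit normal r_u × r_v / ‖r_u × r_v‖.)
L = -3;  M = 0;  N = 0

Compute the unit normal N̂(u, v) = (cos(u), sin(u), 0), and the second partials r_uu, r_uv, r_vv. Take dot products:
  L(u, v) = r_uu · N̂ = -3,
  M(u, v) = r_uv · N̂ = 0,
  N(u, v) = r_vv · N̂ = 0.
Evaluating at (u, v) = (-3*pi/4, -1/2):
  L = -3, M = 0, N = 0.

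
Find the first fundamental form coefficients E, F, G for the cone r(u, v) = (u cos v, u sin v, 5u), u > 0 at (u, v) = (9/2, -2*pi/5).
E = 26;  F = 0;  G = 81/4

Partials: r_u = (cos(v), sin(v), 5), r_v = (-u*sin(v), u*cos(v), 0). As functions of (u, v):
  E = r_u · r_u = 26,
  F = r_u · r_v = 0,
  G = r_v · r_v = u^2.
Evaluating at (u, v) = (9/2, -2*pi/5): E = 26, F = 0, G = 81/4.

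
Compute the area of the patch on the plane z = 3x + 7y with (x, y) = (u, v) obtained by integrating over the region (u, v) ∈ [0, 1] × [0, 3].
Area = 3*sqrt(59)

Area = ∫∫ √(EG − F²) du dv with √(EG − F²) = sqrt(59). Integrating over [0, 1] × [0, 3] gives 3*sqrt(59).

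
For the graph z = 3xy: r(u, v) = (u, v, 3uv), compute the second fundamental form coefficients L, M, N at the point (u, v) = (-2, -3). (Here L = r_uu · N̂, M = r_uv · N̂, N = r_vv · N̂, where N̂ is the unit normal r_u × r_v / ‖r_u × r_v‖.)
L = 0;  M = 3*sqrt(118)/118;  N = 0

Compute the unit normal N̂(u, v) = (-3*v/sqrt(9*u^2 + 9*v^2 + 1), -3*u/sqrt(9*u^2 + 9*v^2 + 1), 1/sqrt(9*u^2 + 9*v^2 + 1)), and the second partials r_uu, r_uv, r_vv. Take dot products:
  L(u, v) = r_uu · N̂ = 0,
  M(u, v) = r_uv · N̂ = 3/sqrt(9*u^2 + 9*v^2 + 1),
  N(u, v) = r_vv · N̂ = 0.
Evaluating at (u, v) = (-2, -3):
  L = 0, M = 3*sqrt(118)/118, N = 0.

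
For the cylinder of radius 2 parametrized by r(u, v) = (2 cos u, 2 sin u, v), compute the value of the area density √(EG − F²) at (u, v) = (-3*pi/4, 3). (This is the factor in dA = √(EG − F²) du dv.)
√(EG − F²)|_{(-3*pi/4, 3)} = 2

E = 4, F = 0, G = 1, so EG − F² = 4. Taking the positive square root: √(EG − F²) = 2. At (u, v) = (-3*pi/4, 3): 2.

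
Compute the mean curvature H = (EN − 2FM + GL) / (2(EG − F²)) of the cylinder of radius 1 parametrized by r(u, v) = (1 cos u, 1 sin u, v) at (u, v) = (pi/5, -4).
H = -1/2

With E = 1, F = 0, G = 1, L = -1, M = 0, N = 0, assemble
  H = (EN − 2FM + GL) / (2(EG − F²)) = -1/2.
At (u, v) = (pi/5, -4): H = -1/2.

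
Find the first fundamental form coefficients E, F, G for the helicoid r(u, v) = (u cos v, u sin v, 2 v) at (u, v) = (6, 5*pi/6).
E = 1;  F = 0;  G = 40

Partials: r_u = (cos(v), sin(v), 0), r_v = (-u*sin(v), u*cos(v), 2). As functions of (u, v):
  E = r_u · r_u = 1,
  F = r_u · r_v = 0,
  G = r_v · r_v = u^2 + 4.
Evaluating at (u, v) = (6, 5*pi/6): E = 1, F = 0, G = 40.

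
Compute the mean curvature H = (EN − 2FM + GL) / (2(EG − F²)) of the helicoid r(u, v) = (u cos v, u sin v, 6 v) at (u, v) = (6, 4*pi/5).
H = 0

With E = 1, F = 0, G = u^2 + 36, L = 0, M = -6/sqrt(u^2 + 36), N = 0, assemble
  H = (EN − 2FM + GL) / (2(EG − F²)) = 0.
At (u, v) = (6, 4*pi/5): H = 0.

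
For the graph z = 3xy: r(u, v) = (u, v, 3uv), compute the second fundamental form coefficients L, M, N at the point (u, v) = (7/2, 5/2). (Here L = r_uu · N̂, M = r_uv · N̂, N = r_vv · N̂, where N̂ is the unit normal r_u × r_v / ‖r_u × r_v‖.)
L = 0;  M = 3*sqrt(670)/335;  N = 0

Compute the unit normal N̂(u, v) = (-3*v/sqrt(9*u^2 + 9*v^2 + 1), -3*u/sqrt(9*u^2 + 9*v^2 + 1), 1/sqrt(9*u^2 + 9*v^2 + 1)), and the second partials r_uu, r_uv, r_vv. Take dot products:
  L(u, v) = r_uu · N̂ = 0,
  M(u, v) = r_uv · N̂ = 3/sqrt(9*u^2 + 9*v^2 + 1),
  N(u, v) = r_vv · N̂ = 0.
Evaluating at (u, v) = (7/2, 5/2):
  L = 0, M = 3*sqrt(670)/335, N = 0.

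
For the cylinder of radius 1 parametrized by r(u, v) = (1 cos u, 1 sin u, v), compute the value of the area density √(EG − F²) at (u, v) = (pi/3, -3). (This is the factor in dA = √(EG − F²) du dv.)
√(EG − F²)|_{(pi/3, -3)} = 1

E = 1, F = 0, G = 1, so EG − F² = 1. Taking the positive square root: √(EG − F²) = 1. At (u, v) = (pi/3, -3): 1.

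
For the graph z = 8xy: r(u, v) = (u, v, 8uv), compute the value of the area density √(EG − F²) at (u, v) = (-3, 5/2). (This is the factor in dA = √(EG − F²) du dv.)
√(EG − F²)|_{(-3, 5/2)} = sqrt(977)

E = 64*v^2 + 1, F = 64*u*v, G = 64*u^2 + 1, so EG − F² = 64*u^2 + 64*v^2 + 1. Taking the positive square root: √(EG − F²) = sqrt(64*u^2 + 64*v^2 + 1). At (u, v) = (-3, 5/2): sqrt(977).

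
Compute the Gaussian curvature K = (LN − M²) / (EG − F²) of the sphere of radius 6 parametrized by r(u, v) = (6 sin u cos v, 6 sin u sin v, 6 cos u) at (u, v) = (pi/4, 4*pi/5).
K = 1/36

Coefficients of the first fundamental form: E = 36, F = 0, G = 36*sin(u)^2.
Coefficients of the second fundamental form: L = -6*sin(u)/Abs(sin(u)), M = 0, N = -6*sin(u)^3/Abs(sin(u)).
Assemble K = (LN − M²)/(EG − F²) = 1/36. At (u, v) = (pi/4, 4*pi/5): K = 1/36.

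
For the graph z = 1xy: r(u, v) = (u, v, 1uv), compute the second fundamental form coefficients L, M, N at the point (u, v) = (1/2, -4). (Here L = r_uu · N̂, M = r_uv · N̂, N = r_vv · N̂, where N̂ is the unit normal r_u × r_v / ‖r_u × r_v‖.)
L = 0;  M = 2*sqrt(69)/69;  N = 0

Compute the unit normal N̂(u, v) = (-v/sqrt(u^2 + v^2 + 1), -u/sqrt(u^2 + v^2 + 1), 1/sqrt(u^2 + v^2 + 1)), and the second partials r_uu, r_uv, r_vv. Take dot products:
  L(u, v) = r_uu · N̂ = 0,
  M(u, v) = r_uv · N̂ = 1/sqrt(u^2 + v^2 + 1),
  N(u, v) = r_vv · N̂ = 0.
Evaluating at (u, v) = (1/2, -4):
  L = 0, M = 2*sqrt(69)/69, N = 0.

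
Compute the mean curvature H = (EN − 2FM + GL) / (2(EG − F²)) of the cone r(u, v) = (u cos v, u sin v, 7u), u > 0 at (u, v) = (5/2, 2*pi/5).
H = 7*sqrt(2)/50

With E = 50, F = 0, G = u^2, L = 0, M = 0, N = 7*sqrt(2)*u^2/(10*Abs(u)), assemble
  H = (EN − 2FM + GL) / (2(EG − F²)) = 7*sqrt(2)/(20*Abs(u)).
At (u, v) = (5/2, 2*pi/5): H = 7*sqrt(2)/50.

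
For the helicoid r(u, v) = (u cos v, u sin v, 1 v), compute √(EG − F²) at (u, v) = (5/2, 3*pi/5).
√(EG − F²)|_{(5/2, 3*pi/5)} = sqrt(29)/2

E = 1, F = 0, G = u^2 + 1; EG − F² = u^2 + 1; √(EG − F²) = sqrt(u^2 + 1). At the given point: sqrt(29)/2.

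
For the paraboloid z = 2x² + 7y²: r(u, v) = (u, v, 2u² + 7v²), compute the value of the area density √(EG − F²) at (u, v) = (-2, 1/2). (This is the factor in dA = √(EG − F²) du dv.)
√(EG − F²)|_{(-2, 1/2)} = sqrt(114)

E = 16*u^2 + 1, F = 56*u*v, G = 196*v^2 + 1, so EG − F² = 16*u^2 + 196*v^2 + 1. Taking the positive square root: √(EG − F²) = sqrt(16*u^2 + 196*v^2 + 1). At (u, v) = (-2, 1/2): sqrt(114).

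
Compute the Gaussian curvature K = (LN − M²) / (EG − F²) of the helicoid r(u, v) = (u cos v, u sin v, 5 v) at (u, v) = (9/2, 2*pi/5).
K = -400/32761

Coefficients of the first fundamental form: E = 1, F = 0, G = u^2 + 25.
Coefficients of the second fundamental form: L = 0, M = -5/sqrt(u^2 + 25), N = 0.
Assemble K = (LN − M²)/(EG − F²) = -25/(u^2 + 25)^2. At (u, v) = (9/2, 2*pi/5): K = -400/32761.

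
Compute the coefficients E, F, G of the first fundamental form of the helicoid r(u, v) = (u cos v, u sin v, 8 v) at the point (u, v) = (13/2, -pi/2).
E = 1;  F = 0;  G = 425/4

Partials: r_u = (cos(v), sin(v), 0), r_v = (-u*sin(v), u*cos(v), 8). As functions of (u, v):
  E = r_u · r_u = 1,
  F = r_u · r_v = 0,
  G = r_v · r_v = u^2 + 64.
Evaluating at (u, v) = (13/2, -pi/2): E = 1, F = 0, G = 425/4.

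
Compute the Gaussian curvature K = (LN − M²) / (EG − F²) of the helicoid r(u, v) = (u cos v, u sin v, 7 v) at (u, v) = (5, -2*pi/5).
K = -49/5476

Coefficients of the first fundamental form: E = 1, F = 0, G = u^2 + 49.
Coefficients of the second fundamental form: L = 0, M = -7/sqrt(u^2 + 49), N = 0.
Assemble K = (LN − M²)/(EG − F²) = -49/(u^2 + 49)^2. At (u, v) = (5, -2*pi/5): K = -49/5476.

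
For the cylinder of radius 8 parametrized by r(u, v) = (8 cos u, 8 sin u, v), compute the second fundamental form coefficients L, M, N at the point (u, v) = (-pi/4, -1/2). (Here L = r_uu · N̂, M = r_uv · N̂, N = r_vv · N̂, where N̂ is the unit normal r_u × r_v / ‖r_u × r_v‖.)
L = -8;  M = 0;  N = 0

Compute the unit normal N̂(u, v) = (cos(u), sin(u), 0), and the second partials r_uu, r_uv, r_vv. Take dot products:
  L(u, v) = r_uu · N̂ = -8,
  M(u, v) = r_uv · N̂ = 0,
  N(u, v) = r_vv · N̂ = 0.
Evaluating at (u, v) = (-pi/4, -1/2):
  L = -8, M = 0, N = 0.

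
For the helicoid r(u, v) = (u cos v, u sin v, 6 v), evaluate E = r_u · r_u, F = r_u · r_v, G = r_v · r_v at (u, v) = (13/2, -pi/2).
E = 1;  F = 0;  G = 313/4

Partials: r_u = (cos(v), sin(v), 0), r_v = (-u*sin(v), u*cos(v), 6). As functions of (u, v):
  E = r_u · r_u = 1,
  F = r_u · r_v = 0,
  G = r_v · r_v = u^2 + 36.
Evaluating at (u, v) = (13/2, -pi/2): E = 1, F = 0, G = 313/4.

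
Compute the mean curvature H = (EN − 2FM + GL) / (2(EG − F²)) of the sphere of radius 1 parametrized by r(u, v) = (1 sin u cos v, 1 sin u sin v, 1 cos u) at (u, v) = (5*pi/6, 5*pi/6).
H = -1

With E = 1, F = 0, G = sin(u)^2, L = -sin(u)/Abs(sin(u)), M = 0, N = -sin(u)^3/Abs(sin(u)), assemble
  H = (EN − 2FM + GL) / (2(EG − F²)) = -sin(u)/Abs(sin(u)).
At (u, v) = (5*pi/6, 5*pi/6): H = -1.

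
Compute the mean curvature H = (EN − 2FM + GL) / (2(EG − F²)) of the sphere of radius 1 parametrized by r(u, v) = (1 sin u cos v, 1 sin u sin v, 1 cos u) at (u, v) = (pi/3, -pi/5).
H = -1

With E = 1, F = 0, G = sin(u)^2, L = -sin(u)/Abs(sin(u)), M = 0, N = -sin(u)^3/Abs(sin(u)), assemble
  H = (EN − 2FM + GL) / (2(EG − F²)) = -sin(u)/Abs(sin(u)).
At (u, v) = (pi/3, -pi/5): H = -1.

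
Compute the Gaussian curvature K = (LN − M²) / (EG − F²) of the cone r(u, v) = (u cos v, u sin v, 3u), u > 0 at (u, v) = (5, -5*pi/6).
K = 0

Coefficients of the first fundamental form: E = 10, F = 0, G = u^2.
Coefficients of the second fundamental form: L = 0, M = 0, N = 3*sqrt(10)*u^2/(10*Abs(u)).
Assemble K = (LN − M²)/(EG − F²) = 0. At (u, v) = (5, -5*pi/6): K = 0.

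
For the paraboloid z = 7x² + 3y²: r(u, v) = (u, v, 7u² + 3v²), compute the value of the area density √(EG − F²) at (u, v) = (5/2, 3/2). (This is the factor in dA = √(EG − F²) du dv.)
√(EG − F²)|_{(5/2, 3/2)} = sqrt(1307)

E = 196*u^2 + 1, F = 84*u*v, G = 36*v^2 + 1, so EG − F² = 196*u^2 + 36*v^2 + 1. Taking the positive square root: √(EG − F²) = sqrt(196*u^2 + 36*v^2 + 1). At (u, v) = (5/2, 3/2): sqrt(1307).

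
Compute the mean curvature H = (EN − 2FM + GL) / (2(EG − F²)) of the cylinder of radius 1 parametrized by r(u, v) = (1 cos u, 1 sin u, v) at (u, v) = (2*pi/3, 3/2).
H = -1/2

With E = 1, F = 0, G = 1, L = -1, M = 0, N = 0, assemble
  H = (EN − 2FM + GL) / (2(EG − F²)) = -1/2.
At (u, v) = (2*pi/3, 3/2): H = -1/2.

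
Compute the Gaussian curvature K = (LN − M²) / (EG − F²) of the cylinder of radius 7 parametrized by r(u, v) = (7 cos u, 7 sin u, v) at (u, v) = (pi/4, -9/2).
K = 0

Coefficients of the first fundamental form: E = 49, F = 0, G = 1.
Coefficients of the second fundamental form: L = -7, M = 0, N = 0.
Assemble K = (LN − M²)/(EG − F²) = 0. At (u, v) = (pi/4, -9/2): K = 0.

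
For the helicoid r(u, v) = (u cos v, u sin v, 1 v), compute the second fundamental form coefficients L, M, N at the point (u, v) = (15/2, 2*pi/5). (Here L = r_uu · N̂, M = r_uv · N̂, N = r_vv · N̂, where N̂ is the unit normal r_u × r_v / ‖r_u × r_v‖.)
L = 0;  M = -2*sqrt(229)/229;  N = 0

Compute the unit normal N̂(u, v) = (sin(v)/sqrt(u^2 + 1), -cos(v)/sqrt(u^2 + 1), u/sqrt(u^2 + 1)), and the second partials r_uu, r_uv, r_vv. Take dot products:
  L(u, v) = r_uu · N̂ = 0,
  M(u, v) = r_uv · N̂ = -1/sqrt(u^2 + 1),
  N(u, v) = r_vv · N̂ = 0.
Evaluating at (u, v) = (15/2, 2*pi/5):
  L = 0, M = -2*sqrt(229)/229, N = 0.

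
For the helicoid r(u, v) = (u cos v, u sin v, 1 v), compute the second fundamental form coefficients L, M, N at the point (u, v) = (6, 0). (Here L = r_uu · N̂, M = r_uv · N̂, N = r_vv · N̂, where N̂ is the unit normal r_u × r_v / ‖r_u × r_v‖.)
L = 0;  M = -sqrt(37)/37;  N = 0

Compute the unit normal N̂(u, v) = (sin(v)/sqrt(u^2 + 1), -cos(v)/sqrt(u^2 + 1), u/sqrt(u^2 + 1)), and the second partials r_uu, r_uv, r_vv. Take dot products:
  L(u, v) = r_uu · N̂ = 0,
  M(u, v) = r_uv · N̂ = -1/sqrt(u^2 + 1),
  N(u, v) = r_vv · N̂ = 0.
Evaluating at (u, v) = (6, 0):
  L = 0, M = -sqrt(37)/37, N = 0.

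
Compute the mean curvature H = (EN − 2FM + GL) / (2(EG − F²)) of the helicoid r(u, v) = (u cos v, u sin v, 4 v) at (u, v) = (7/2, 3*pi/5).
H = 0

With E = 1, F = 0, G = u^2 + 16, L = 0, M = -4/sqrt(u^2 + 16), N = 0, assemble
  H = (EN − 2FM + GL) / (2(EG − F²)) = 0.
At (u, v) = (7/2, 3*pi/5): H = 0.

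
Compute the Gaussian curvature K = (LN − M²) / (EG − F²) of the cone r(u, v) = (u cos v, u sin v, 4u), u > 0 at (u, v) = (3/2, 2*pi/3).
K = 0

Coefficients of the first fundamental form: E = 17, F = 0, G = u^2.
Coefficients of the second fundamental form: L = 0, M = 0, N = 4*sqrt(17)*u^2/(17*Abs(u)).
Assemble K = (LN − M²)/(EG − F²) = 0. At (u, v) = (3/2, 2*pi/3): K = 0.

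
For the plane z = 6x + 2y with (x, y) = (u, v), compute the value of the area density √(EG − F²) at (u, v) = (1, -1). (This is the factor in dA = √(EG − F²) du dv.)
√(EG − F²)|_{(1, -1)} = sqrt(41)

E = 37, F = 12, G = 5, so EG − F² = 41. Taking the positive square root: √(EG − F²) = sqrt(41). At (u, v) = (1, -1): sqrt(41).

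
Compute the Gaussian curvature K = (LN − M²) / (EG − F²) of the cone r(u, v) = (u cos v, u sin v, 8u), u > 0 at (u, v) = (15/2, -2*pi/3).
K = 0

Coefficients of the first fundamental form: E = 65, F = 0, G = u^2.
Coefficients of the second fundamental form: L = 0, M = 0, N = 8*sqrt(65)*u^2/(65*Abs(u)).
Assemble K = (LN − M²)/(EG − F²) = 0. At (u, v) = (15/2, -2*pi/3): K = 0.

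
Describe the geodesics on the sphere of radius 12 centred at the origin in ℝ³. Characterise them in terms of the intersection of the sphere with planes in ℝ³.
Geodesics on the sphere of radius 12 are great circles — circles of radius 12 obtained as the intersection of the sphere with planes through the origin (the centre of the sphere).

A curve α(t) of nonzero constant speed on the sphere of radius 12 is a geodesic iff its acceleration α̈ is everywhere normal to the surface, i.e. parallel to the radial vector α(t). Then d/dt(α × α̇) = α̇ × α̇ + α × α̈ = 0, so α × α̇ is a constant vector n ≠ 0 and α(t) · n = 0 for all t: α lies in the plane through the origin with normal n. The intersection of that plane with the sphere is a circle of radius 12 (a great circle). Conversely, a great circle traversed at constant speed has centripetal acceleration pointing at the origin, hence normal to the sphere, so every great circle is a geodesic.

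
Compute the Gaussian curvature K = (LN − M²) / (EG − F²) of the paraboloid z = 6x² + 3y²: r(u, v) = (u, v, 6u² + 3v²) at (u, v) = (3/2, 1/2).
K = 18/27889

Coefficients of the first fundamental form: E = 144*u^2 + 1, F = 72*u*v, G = 36*v^2 + 1.
Coefficients of the second fundamental form: L = 12/sqrt(144*u^2 + 36*v^2 + 1), M = 0, N = 6/sqrt(144*u^2 + 36*v^2 + 1).
Assemble K = (LN − M²)/(EG − F²) = 72/(20736*u^4 + 10368*u^2*v^2 + 288*u^2 + 1296*v^4 + 72*v^2 + 1). At (u, v) = (3/2, 1/2): K = 18/27889.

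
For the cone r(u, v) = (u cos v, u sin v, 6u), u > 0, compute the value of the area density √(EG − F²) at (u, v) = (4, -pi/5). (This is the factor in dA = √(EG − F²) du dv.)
√(EG − F²)|_{(4, -pi/5)} = 4*sqrt(37)

E = 37, F = 0, G = u^2, so EG − F² = 37*u^2. Taking the positive square root: √(EG − F²) = sqrt(37)*Abs(u). At (u, v) = (4, -pi/5): 4*sqrt(37).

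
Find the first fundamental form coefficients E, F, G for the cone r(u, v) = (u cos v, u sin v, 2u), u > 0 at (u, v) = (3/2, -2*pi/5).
E = 5;  F = 0;  G = 9/4

Partials: r_u = (cos(v), sin(v), 2), r_v = (-u*sin(v), u*cos(v), 0). As functions of (u, v):
  E = r_u · r_u = 5,
  F = r_u · r_v = 0,
  G = r_v · r_v = u^2.
Evaluating at (u, v) = (3/2, -2*pi/5): E = 5, F = 0, G = 9/4.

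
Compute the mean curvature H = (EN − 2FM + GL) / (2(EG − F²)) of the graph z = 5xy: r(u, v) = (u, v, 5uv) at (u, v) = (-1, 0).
H = 0

With E = 25*v^2 + 1, F = 25*u*v, G = 25*u^2 + 1, L = 0, M = 5/sqrt(25*u^2 + 25*v^2 + 1), N = 0, assemble
  H = (EN − 2FM + GL) / (2(EG − F²)) = -125*u*v/(25*u^2 + 25*v^2 + 1)^(3/2).
At (u, v) = (-1, 0): H = 0.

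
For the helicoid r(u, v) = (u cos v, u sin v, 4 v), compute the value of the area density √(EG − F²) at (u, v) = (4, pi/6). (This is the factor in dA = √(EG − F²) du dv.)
√(EG − F²)|_{(4, pi/6)} = 4*sqrt(2)

E = 1, F = 0, G = u^2 + 16, so EG − F² = u^2 + 16. Taking the positive square root: √(EG − F²) = sqrt(u^2 + 16). At (u, v) = (4, pi/6): 4*sqrt(2).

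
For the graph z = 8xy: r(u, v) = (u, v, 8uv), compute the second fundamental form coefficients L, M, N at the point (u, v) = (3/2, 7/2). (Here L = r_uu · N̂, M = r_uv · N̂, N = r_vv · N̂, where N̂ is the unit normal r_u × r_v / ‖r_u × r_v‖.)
L = 0;  M = 8*sqrt(929)/929;  N = 0

Compute the unit normal N̂(u, v) = (-8*v/sqrt(64*u^2 + 64*v^2 + 1), -8*u/sqrt(64*u^2 + 64*v^2 + 1), 1/sqrt(64*u^2 + 64*v^2 + 1)), and the second partials r_uu, r_uv, r_vv. Take dot products:
  L(u, v) = r_uu · N̂ = 0,
  M(u, v) = r_uv · N̂ = 8/sqrt(64*u^2 + 64*v^2 + 1),
  N(u, v) = r_vv · N̂ = 0.
Evaluating at (u, v) = (3/2, 7/2):
  L = 0, M = 8*sqrt(929)/929, N = 0.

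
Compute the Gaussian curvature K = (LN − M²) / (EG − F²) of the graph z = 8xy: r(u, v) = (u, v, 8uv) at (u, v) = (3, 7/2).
K = -64/1852321

Coefficients of the first fundamental form: E = 64*v^2 + 1, F = 64*u*v, G = 64*u^2 + 1.
Coefficients of the second fundamental form: L = 0, M = 8/sqrt(64*u^2 + 64*v^2 + 1), N = 0.
Assemble K = (LN − M²)/(EG − F²) = -64/(4096*u^4 + 8192*u^2*v^2 + 128*u^2 + 4096*v^4 + 128*v^2 + 1). At (u, v) = (3, 7/2): K = -64/1852321.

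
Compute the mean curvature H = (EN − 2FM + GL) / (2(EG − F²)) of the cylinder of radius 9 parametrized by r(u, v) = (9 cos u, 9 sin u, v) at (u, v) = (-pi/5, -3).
H = -1/18

With E = 81, F = 0, G = 1, L = -9, M = 0, N = 0, assemble
  H = (EN − 2FM + GL) / (2(EG − F²)) = -1/18.
At (u, v) = (-pi/5, -3): H = -1/18.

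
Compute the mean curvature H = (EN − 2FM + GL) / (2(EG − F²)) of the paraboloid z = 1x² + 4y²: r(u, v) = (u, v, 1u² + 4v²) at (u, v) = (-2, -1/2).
H = 85*sqrt(33)/1089

With E = 4*u^2 + 1, F = 16*u*v, G = 64*v^2 + 1, L = 2/sqrt(4*u^2 + 64*v^2 + 1), M = 0, N = 8/sqrt(4*u^2 + 64*v^2 + 1), assemble
  H = (EN − 2FM + GL) / (2(EG − F²)) = (16*u^2 + 64*v^2 + 5)/(4*u^2 + 64*v^2 + 1)^(3/2).
At (u, v) = (-2, -1/2): H = 85*sqrt(33)/1089.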